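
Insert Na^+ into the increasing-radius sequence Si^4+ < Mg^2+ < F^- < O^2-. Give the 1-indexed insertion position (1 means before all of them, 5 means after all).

3

Each ion has 10 electrons. The ranking follows nuclear charge in reverse — greater Z gives a smaller radius. Si^4+ (Z=14), Mg^2+ (Z=12), Na^+ (Z=11), F^- (Z=9), O^2- (Z=8).
With Na^+ included the full order is Si^4+ < Mg^2+ < Na^+ < F^- < O^2-, so it takes position 3.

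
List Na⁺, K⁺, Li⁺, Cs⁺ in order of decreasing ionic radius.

Cs⁺ > K⁺ > Na⁺ > Li⁺

Same group, same charge. Going down the group adds an extra shell of electrons, so the ion gets larger: Li⁺ is highest in the group and smallest.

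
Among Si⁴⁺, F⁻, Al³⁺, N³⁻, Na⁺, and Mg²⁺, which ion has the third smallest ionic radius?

All of these have 10 electrons (isoelectronic). With the same electron cloud, the ion with the most protons pulls it in tightest. Nuclear charges: Si⁴⁺ (Z=14), Al³⁺ (Z=13), Mg²⁺ (Z=12), Na⁺ (Z=11), F⁻ (Z=9), N³⁻ (Z=7). Highest Z is smallest.
Full ascending order: Si⁴⁺ < Al³⁺ < Mg²⁺ < Na⁺ < F⁻ < N³⁻. Counting from the smallest, position 3 is Mg²⁺.

Mg²⁺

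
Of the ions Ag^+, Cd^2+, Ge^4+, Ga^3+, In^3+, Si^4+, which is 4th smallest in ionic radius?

Electron counts and nuclear charges: Si^4+ (Z=14, 10 e⁻), Ge^4+ (Z=32, 28 e⁻), Ga^3+ (Z=31, 28 e⁻), In^3+ (Z=49, 46 e⁻), Cd^2+ (Z=48, 46 e⁻), Ag^+ (Z=47, 46 e⁻). Si^4+ < Ge^4+ (same group, period 3 vs 4); Ge^4+ < Ga^3+ (both 28 e⁻, Z=32>31); Ga^3+ < In^3+ (same group, 1 shell fewer); In^3+ < Cd^2+ (isoelectronic, higher Z=49 is smaller); Cd^2+ < Ag^+ (both 46 e⁻, Z=48>47).
That gives Si^4+ < Ge^4+ < Ga^3+ < In^3+ < Cd^2+ < Ag^+. From the smallest end, number 4 is In^3+.

In^3+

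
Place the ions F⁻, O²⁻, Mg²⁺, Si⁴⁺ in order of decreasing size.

Each ion has 10 electrons. The ranking follows nuclear charge in reverse — greater Z gives a smaller radius. Si⁴⁺ (Z=14), Mg²⁺ (Z=12), F⁻ (Z=9), O²⁻ (Z=8).

O²⁻ > F⁻ > Mg²⁺ > Si⁴⁺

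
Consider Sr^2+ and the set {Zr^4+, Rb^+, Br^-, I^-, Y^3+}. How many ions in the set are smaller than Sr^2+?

2

First list Z and electron count for each: Zr^4+ (Z=40, 36 e⁻), Y^3+ (Z=39, 36 e⁻), Sr^2+ (Z=38, 36 e⁻), Rb^+ (Z=37, 36 e⁻), Br^- (Z=35, 36 e⁻), I^- (Z=53, 54 e⁻). Zr^4+ < Y^3+ (isoelectronic, higher Z=40 is smaller); Y^3+ < Sr^2+ (isoelectronic, higher Z=39 is smaller); Sr^2+ < Rb^+ (both 36 e⁻, Z=38>37); Rb^+ < Br^- (isoelectronic, higher Z=37 is smaller); Br^- < I^- (same group, 1 shell fewer).
Overall: Zr^4+ < Y^3+ < Sr^2+ < Rb^+ < Br^- < I^-. Sr^2+ has 2 below it and 3 above. So 2 are smaller.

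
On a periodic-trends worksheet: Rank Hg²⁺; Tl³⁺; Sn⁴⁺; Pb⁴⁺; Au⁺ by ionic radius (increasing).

Sn⁴⁺ < Pb⁴⁺ < Tl³⁺ < Hg²⁺ < Au⁺

Sn⁴⁺ (Z=50, 46 e⁻), Pb⁴⁺ (Z=82, 78 e⁻), Tl³⁺ (Z=81, 78 e⁻), Hg²⁺ (Z=80, 78 e⁻), Au⁺ (Z=79, 78 e⁻). Sn⁴⁺ < Pb⁴⁺ (same group, period 5 vs 6); Pb⁴⁺ < Tl³⁺ (both 78 e⁻, Z=82>81); Tl³⁺ < Hg²⁺ (isoelectronic, higher Z=81 is smaller); Hg²⁺ < Au⁺ (both 78 e⁻, Z=80>79).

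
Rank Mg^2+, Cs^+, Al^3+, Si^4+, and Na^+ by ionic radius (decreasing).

Electron counts and nuclear charges: Si^4+: 10 e⁻, Z=14, Al^3+: 10 e⁻, Z=13, Mg^2+: 10 e⁻, Z=12, Na^+: 10 e⁻, Z=11, Cs^+: 54 e⁻, Z=55. Si^4+ < Al^3+ (both 10 e⁻, Z=14>13); Al^3+ < Mg^2+ (isoelectronic, higher Z=13 is smaller); Mg^2+ < Na^+ (both 10 e⁻, Z=12>11); Na^+ < Cs^+ (same group, period 3 vs 6).

Cs^+ > Na^+ > Mg^2+ > Al^3+ > Si^4+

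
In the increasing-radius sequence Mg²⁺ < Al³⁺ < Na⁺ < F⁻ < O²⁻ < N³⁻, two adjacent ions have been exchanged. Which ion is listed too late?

Compare adjacent ions: Al³⁺ and Mg²⁺ share 10 electrons; the higher nuclear charge on Al (Z=13) contracts it more, so Al³⁺ < Mg²⁺ — yet in this increasing list Mg²⁺ sits before Al³⁺. Nothing else is reversed, so Al³⁺ should move one place to the left.

Al³⁺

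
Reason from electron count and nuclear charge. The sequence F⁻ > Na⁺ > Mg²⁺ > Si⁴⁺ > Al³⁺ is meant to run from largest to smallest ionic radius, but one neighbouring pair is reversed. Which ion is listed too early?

Si⁴⁺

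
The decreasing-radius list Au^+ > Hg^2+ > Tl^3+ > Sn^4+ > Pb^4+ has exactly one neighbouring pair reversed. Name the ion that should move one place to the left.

Pb^4+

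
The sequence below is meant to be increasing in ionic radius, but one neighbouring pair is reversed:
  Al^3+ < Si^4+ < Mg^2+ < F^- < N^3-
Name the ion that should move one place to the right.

Compare adjacent ions: Si^4+ and Al^3+ share 10 electrons; the higher nuclear charge on Si (Z=14) contracts it more, so Si^4+ < Al^3+ — yet in this increasing list Al^3+ sits before Si^4+. Nothing else is reversed, so Al^3+ should move one place to the right.

Al^3+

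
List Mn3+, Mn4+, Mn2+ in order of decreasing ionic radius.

For a single element, ionic radius drops as positive charge rises — Mn4+ < Mn2+.

Mn2+ > Mn3+ > Mn4+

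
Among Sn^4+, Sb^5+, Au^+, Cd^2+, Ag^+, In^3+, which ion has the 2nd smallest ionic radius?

Electron counts and nuclear charges: Sb^5+ (Z=51, 46 e⁻), Sn^4+ (Z=50, 46 e⁻), In^3+ (Z=49, 46 e⁻), Cd^2+ (Z=48, 46 e⁻), Ag^+ (Z=47, 46 e⁻), Au^+ (Z=79, 78 e⁻). Sb^5+ < Sn^4+ (isoelectronic, higher Z=51 is smaller); Sn^4+ < In^3+ (both 46 e⁻, Z=50>49); In^3+ < Cd^2+ (both 46 e⁻, Z=49>48); Cd^2+ < Ag^+ (both 46 e⁻, Z=48>47); Ag^+ < Au^+ (same group, period 5 vs 6).
So the order is Sb^5+ < Sn^4+ < In^3+ < Cd^2+ < Ag^+ < Au^+; the 2nd-smallest ion is Sn^4+.

Sn^4+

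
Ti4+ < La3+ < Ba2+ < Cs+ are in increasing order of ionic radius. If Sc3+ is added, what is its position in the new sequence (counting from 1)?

2

First list Z and electron count for each: Ti4+ (Z=22, 18 e⁻), Sc3+ (Z=21, 18 e⁻), La3+ (Z=57, 54 e⁻), Ba2+ (Z=56, 54 e⁻), Cs+ (Z=55, 54 e⁻). Ti4+ < Sc3+ (isoelectronic, higher Z=22 is smaller); Sc3+ < La3+ (same group, 2 shells fewer); La3+ < Ba2+ (isoelectronic, higher Z=57 is smaller); Ba2+ < Cs+ (both 54 e⁻, Z=56>55).
Putting Sc3+ in gives Ti4+ < Sc3+ < La3+ < Ba2+ < Cs+; it lands at slot 2.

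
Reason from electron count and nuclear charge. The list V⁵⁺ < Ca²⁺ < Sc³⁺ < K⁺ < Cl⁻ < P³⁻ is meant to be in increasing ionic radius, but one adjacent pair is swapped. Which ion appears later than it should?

Sc³⁺

Scanning neighbour by neighbour, only Ca²⁺/Sc³⁺ violates a trend: both have 18 electrons but Z(Sc)=21 > Z(Ca)=20, so Sc³⁺ should be the smaller of the two. That makes Sc³⁺ the one sitting a position late relative to where it belongs.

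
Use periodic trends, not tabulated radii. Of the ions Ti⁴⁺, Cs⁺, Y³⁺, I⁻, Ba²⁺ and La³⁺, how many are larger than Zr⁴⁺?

Tabulating Z and e⁻: Ti⁴⁺ (Z=22, 18 e⁻), Zr⁴⁺ (Z=40, 36 e⁻), Y³⁺ (Z=39, 36 e⁻), La³⁺ (Z=57, 54 e⁻), Ba²⁺ (Z=56, 54 e⁻), Cs⁺ (Z=55, 54 e⁻), I⁻ (Z=53, 54 e⁻). Ti⁴⁺ < Zr⁴⁺ (same group, 1 shell fewer); Zr⁴⁺ < Y³⁺ (isoelectronic, higher Z=40 is smaller); Y³⁺ < La³⁺ (same group, 1 shell fewer); La³⁺ < Ba²⁺ (both 54 e⁻, Z=57>56); Ba²⁺ < Cs⁺ (both 54 e⁻, Z=56>55); Cs⁺ < I⁻ (both 54 e⁻, Z=55>53).
Placing each against Zr⁴⁺: smaller — Ti⁴⁺; larger — Y³⁺, La³⁺, Ba²⁺, Cs⁺, I⁻. So 5 are larger.

5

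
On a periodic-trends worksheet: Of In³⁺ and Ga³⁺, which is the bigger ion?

In³⁺

All are in the same group with charge +3. Radius grows down the group as n (the outermost shell) increases.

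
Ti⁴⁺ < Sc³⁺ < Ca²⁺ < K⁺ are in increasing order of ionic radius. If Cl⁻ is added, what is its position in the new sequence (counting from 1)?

Isoelectronic series (18 e⁻ each). Size is set by nuclear charge: more protons means a smaller ion. Ti⁴⁺ (Z=22), Sc³⁺ (Z=21), Ca²⁺ (Z=20), K⁺ (Z=19), Cl⁻ (Z=17).
Merged order: Ti⁴⁺ < Sc³⁺ < Ca²⁺ < K⁺ < Cl⁻ — Cl⁻ is number 5.

5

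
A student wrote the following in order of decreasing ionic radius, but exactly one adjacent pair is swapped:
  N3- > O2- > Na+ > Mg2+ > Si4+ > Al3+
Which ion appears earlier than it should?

Si4+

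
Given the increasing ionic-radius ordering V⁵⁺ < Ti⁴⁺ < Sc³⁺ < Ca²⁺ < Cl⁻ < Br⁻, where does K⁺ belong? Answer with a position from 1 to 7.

5

Tabulating Z and e⁻: V⁵⁺: 18 e⁻, Z=23, Ti⁴⁺: 18 e⁻, Z=22, Sc³⁺: 18 e⁻, Z=21, Ca²⁺: 18 e⁻, Z=20, K⁺: 18 e⁻, Z=19, Cl⁻: 18 e⁻, Z=17, Br⁻: 36 e⁻, Z=35. V⁵⁺ < Ti⁴⁺ (both 18 e⁻, Z=23>22); Ti⁴⁺ < Sc³⁺ (both 18 e⁻, Z=22>21); Sc³⁺ < Ca²⁺ (both 18 e⁻, Z=21>20); Ca²⁺ < K⁺ (both 18 e⁻, Z=20>19); K⁺ < Cl⁻ (isoelectronic, higher Z=19 is smaller); Cl⁻ < Br⁻ (same group, period 3 vs 4).
Putting K⁺ in gives V⁵⁺ < Ti⁴⁺ < Sc³⁺ < Ca²⁺ < K⁺ < Cl⁻ < Br⁻; it lands at slot 5.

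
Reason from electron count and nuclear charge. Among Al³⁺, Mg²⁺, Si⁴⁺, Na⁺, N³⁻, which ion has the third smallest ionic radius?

Isoelectronic series (10 e⁻ each). Size is set by nuclear charge: more protons means a smaller ion. Si⁴⁺ (Z=14), Al³⁺ (Z=13), Mg²⁺ (Z=12), Na⁺ (Z=11), N³⁻ (Z=7).
So the order is Si⁴⁺ < Al³⁺ < Mg²⁺ < Na⁺ < N³⁻; the 3rd-smallest ion is Mg²⁺.

Mg²⁺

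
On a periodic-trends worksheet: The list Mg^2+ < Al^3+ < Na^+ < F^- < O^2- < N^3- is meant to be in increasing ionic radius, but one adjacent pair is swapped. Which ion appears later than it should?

Al^3+

Compare adjacent ions: Al^3+ and Mg^2+ share 10 electrons; the higher nuclear charge on Al (Z=13) contracts it more, so Al^3+ < Mg^2+ — yet in this increasing list Mg^2+ sits before Al^3+. Nothing else is reversed, so Al^3+ should move one place to the left.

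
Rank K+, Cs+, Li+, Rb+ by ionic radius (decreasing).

Cs+ > Rb+ > K+ > Li+

These ions sit in one column with identical charge. Each step down the periodic table adds a principal shell, increasing the radius.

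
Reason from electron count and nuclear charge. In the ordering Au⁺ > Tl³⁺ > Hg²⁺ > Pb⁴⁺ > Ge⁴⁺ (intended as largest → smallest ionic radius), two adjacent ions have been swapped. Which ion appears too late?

Scanning neighbour by neighbour, only Tl³⁺/Hg²⁺ violates a trend: both have 78 electrons but Z(Tl)=81 > Z(Hg)=80, so Tl³⁺ should be the smaller of the two. That makes Hg²⁺ the one sitting a position late relative to where it belongs.

Hg²⁺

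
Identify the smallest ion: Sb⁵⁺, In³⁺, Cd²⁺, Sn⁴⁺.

Sb⁵⁺

All of these have 46 electrons (isoelectronic). With the same electron cloud, the ion with the most protons pulls it in tightest. Nuclear charges: Sb⁵⁺ (Z=51), Sn⁴⁺ (Z=50), In³⁺ (Z=49), Cd²⁺ (Z=48). Highest Z is smallest.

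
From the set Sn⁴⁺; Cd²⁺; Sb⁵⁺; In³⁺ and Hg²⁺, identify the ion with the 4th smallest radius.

Cd²⁺

Work out protons and electrons: Sb⁵⁺ has 46 e⁻ (Z=51), Sn⁴⁺ has 46 e⁻ (Z=50), In³⁺ has 46 e⁻ (Z=49), Cd²⁺ has 46 e⁻ (Z=48), Hg²⁺ has 78 e⁻ (Z=80). Sb⁵⁺ < Sn⁴⁺ (isoelectronic, higher Z=51 is smaller); Sn⁴⁺ < In³⁺ (isoelectronic, higher Z=50 is smaller); In³⁺ < Cd²⁺ (both 46 e⁻, Z=49>48); Cd²⁺ < Hg²⁺ (same group, period 5 vs 6).
So the order is Sb⁵⁺ < Sn⁴⁺ < In³⁺ < Cd²⁺ < Hg²⁺; the 4th-smallest ion is Cd²⁺.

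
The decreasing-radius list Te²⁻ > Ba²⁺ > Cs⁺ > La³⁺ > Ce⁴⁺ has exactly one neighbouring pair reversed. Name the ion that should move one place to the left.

Scanning neighbour by neighbour, only Ba²⁺/Cs⁺ violates a trend: they are isoelectronic (54 e⁻) and Ba has more protons than Cs (56 vs 55), making Ba²⁺ smaller. That makes Cs⁺ the one sitting a position late relative to where it belongs.

Cs⁺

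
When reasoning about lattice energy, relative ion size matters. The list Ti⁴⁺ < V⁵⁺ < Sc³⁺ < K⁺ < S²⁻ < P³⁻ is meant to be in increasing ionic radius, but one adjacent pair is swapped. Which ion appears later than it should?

V⁵⁺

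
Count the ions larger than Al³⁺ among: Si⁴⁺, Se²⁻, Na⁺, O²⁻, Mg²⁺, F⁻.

5

First list Z and electron count for each: Si⁴⁺: 10 e⁻, Z=14, Al³⁺: 10 e⁻, Z=13, Mg²⁺: 10 e⁻, Z=12, Na⁺: 10 e⁻, Z=11, F⁻: 10 e⁻, Z=9, O²⁻: 10 e⁻, Z=8, Se²⁻: 36 e⁻, Z=34. Si⁴⁺ < Al³⁺ (isoelectronic, higher Z=14 is smaller); Al³⁺ < Mg²⁺ (isoelectronic, higher Z=13 is smaller); Mg²⁺ < Na⁺ (both 10 e⁻, Z=12>11); Na⁺ < F⁻ (isoelectronic, higher Z=11 is smaller); F⁻ < O²⁻ (isoelectronic, higher Z=9 is smaller); O²⁻ < Se²⁻ (same group, 2 shells fewer).
Overall: Si⁴⁺ < Al³⁺ < Mg²⁺ < Na⁺ < F⁻ < O²⁻ < Se²⁻. Al³⁺ has 1 below it and 5 above. Count: 5.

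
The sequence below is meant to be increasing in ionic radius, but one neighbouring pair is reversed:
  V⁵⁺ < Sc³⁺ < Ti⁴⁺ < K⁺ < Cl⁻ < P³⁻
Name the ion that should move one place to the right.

Sc³⁺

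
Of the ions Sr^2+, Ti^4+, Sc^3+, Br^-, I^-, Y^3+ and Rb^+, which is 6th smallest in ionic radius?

Tabulating Z and e⁻: Ti^4+ (Z=22, 18 e⁻), Sc^3+ (Z=21, 18 e⁻), Y^3+ (Z=39, 36 e⁻), Sr^2+ (Z=38, 36 e⁻), Rb^+ (Z=37, 36 e⁻), Br^- (Z=35, 36 e⁻), I^- (Z=53, 54 e⁻). Ti^4+ < Sc^3+ (isoelectronic, higher Z=22 is smaller); Sc^3+ < Y^3+ (same group, 1 shell fewer); Y^3+ < Sr^2+ (both 36 e⁻, Z=39>38); Sr^2+ < Rb^+ (both 36 e⁻, Z=38>37); Rb^+ < Br^- (isoelectronic, higher Z=37 is smaller); Br^- < I^- (same group, 1 shell fewer).
So the order is Ti^4+ < Sc^3+ < Y^3+ < Sr^2+ < Rb^+ < Br^- < I^-; the 6th-smallest ion is Br^-.

Br^-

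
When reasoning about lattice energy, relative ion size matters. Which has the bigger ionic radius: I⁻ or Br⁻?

I⁻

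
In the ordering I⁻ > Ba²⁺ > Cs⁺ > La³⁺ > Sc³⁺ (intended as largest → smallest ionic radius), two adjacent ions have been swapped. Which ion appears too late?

Scanning neighbour by neighbour, only Ba²⁺/Cs⁺ violates a trend: they are isoelectronic (54 e⁻) and Ba has more protons than Cs (56 vs 55), making Ba²⁺ smaller. That makes Cs⁺ the one sitting a position late relative to where it belongs.

Cs⁺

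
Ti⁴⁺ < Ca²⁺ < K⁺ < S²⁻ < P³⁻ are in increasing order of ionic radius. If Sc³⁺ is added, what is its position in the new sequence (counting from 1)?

2

Each ion has 18 electrons. The ranking follows nuclear charge in reverse — greater Z gives a smaller radius. Ti⁴⁺ (Z=22), Sc³⁺ (Z=21), Ca²⁺ (Z=20), K⁺ (Z=19), S²⁻ (Z=16), P³⁻ (Z=15).
With Sc³⁺ included the full order is Ti⁴⁺ < Sc³⁺ < Ca²⁺ < K⁺ < S²⁻ < P³⁻, so it takes position 2.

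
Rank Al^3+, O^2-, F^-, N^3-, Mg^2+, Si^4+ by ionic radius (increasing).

Si^4+ < Al^3+ < Mg^2+ < F^- < O^2- < N^3-

All of these have 10 electrons (isoelectronic). With the same electron cloud, the ion with the most protons pulls it in tightest. Nuclear charges: Si^4+ (Z=14), Al^3+ (Z=13), Mg^2+ (Z=12), F^- (Z=9), O^2- (Z=8), N^3- (Z=7). Highest Z is smallest.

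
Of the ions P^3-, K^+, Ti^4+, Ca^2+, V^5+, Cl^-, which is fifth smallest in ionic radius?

Isoelectronic series (18 e⁻ each). Size is set by nuclear charge: more protons means a smaller ion. V^5+ (Z=23), Ti^4+ (Z=22), Ca^2+ (Z=20), K^+ (Z=19), Cl^- (Z=17), P^3- (Z=15).
That gives V^5+ < Ti^4+ < Ca^2+ < K^+ < Cl^- < P^3-. From the smallest end, number 5 is Cl^-.

Cl^-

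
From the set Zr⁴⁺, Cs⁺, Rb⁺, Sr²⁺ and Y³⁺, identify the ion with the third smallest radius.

Sr²⁺

Work out protons and electrons: Zr⁴⁺ has 36 e⁻ (Z=40), Y³⁺ has 36 e⁻ (Z=39), Sr²⁺ has 36 e⁻ (Z=38), Rb⁺ has 36 e⁻ (Z=37), Cs⁺ has 54 e⁻ (Z=55). Zr⁴⁺ < Y³⁺ (isoelectronic, higher Z=40 is smaller); Y³⁺ < Sr²⁺ (isoelectronic, higher Z=39 is smaller); Sr²⁺ < Rb⁺ (both 36 e⁻, Z=38>37); Rb⁺ < Cs⁺ (same group, 1 shell fewer).
Full ascending order: Zr⁴⁺ < Y³⁺ < Sr²⁺ < Rb⁺ < Cs⁺. Counting from the smallest, position 3 is Sr²⁺.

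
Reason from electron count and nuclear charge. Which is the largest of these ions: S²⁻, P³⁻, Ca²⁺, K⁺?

P³⁻

Each ion has 18 electrons. The ranking follows nuclear charge in reverse — greater Z gives a smaller radius. Ca²⁺ (Z=20), K⁺ (Z=19), S²⁻ (Z=16), P³⁻ (Z=15).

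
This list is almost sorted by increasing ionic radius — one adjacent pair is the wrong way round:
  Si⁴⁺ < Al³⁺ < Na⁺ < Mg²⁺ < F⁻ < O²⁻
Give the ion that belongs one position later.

Na⁺

Compare adjacent ions: both have 10 electrons but Z(Mg)=12 > Z(Na)=11, so Mg²⁺ should be the smaller of the two — yet in this increasing list Na⁺ sits before Mg²⁺. Nothing else is reversed, so Na⁺ should move one place to the right.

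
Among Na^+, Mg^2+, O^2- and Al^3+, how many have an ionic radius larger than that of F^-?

1

All of these have 10 electrons (isoelectronic). With the same electron cloud, the ion with the most protons pulls it in tightest. Nuclear charges: Al^3+ (Z=13), Mg^2+ (Z=12), Na^+ (Z=11), F^- (Z=9), O^2- (Z=8). Highest Z is smallest.
Overall: Al^3+ < Mg^2+ < Na^+ < F^- < O^2-. F^- has 3 below it and 1 above. Count: 1.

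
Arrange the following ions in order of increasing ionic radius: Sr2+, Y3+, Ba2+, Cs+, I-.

Y3+ < Sr2+ < Ba2+ < Cs+ < I-

Electron counts and nuclear charges: Y3+ has 36 e⁻ (Z=39), Sr2+ has 36 e⁻ (Z=38), Ba2+ has 54 e⁻ (Z=56), Cs+ has 54 e⁻ (Z=55), I- has 54 e⁻ (Z=53). Y3+ < Sr2+ (isoelectronic, higher Z=39 is smaller); Sr2+ < Ba2+ (same group, 1 shell fewer); Ba2+ < Cs+ (both 54 e⁻, Z=56>55); Cs+ < I- (isoelectronic, higher Z=55 is smaller).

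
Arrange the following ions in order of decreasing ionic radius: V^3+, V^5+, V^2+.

V^2+ > V^3+ > V^5+

Same element, different charge: the more highly charged cation has fewer electrons and a greater effective nuclear charge per electron, making V^5+ the smallest.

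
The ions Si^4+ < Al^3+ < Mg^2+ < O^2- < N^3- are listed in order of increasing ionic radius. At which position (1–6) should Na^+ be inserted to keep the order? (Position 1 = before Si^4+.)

4

Each ion has 10 electrons. The ranking follows nuclear charge in reverse — greater Z gives a smaller radius. Si^4+ (Z=14), Al^3+ (Z=13), Mg^2+ (Z=12), Na^+ (Z=11), O^2- (Z=8), N^3- (Z=7).
Merged order: Si^4+ < Al^3+ < Mg^2+ < Na^+ < O^2- < N^3- — Na^+ is number 4.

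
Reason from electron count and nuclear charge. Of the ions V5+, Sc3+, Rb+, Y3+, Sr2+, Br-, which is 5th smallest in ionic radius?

Rb+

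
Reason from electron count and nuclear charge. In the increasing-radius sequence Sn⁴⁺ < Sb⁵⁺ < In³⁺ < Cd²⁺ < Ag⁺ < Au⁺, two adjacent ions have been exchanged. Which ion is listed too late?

Scanning neighbour by neighbour, only Sn⁴⁺/Sb⁵⁺ violates a trend: both have 46 electrons but Z(Sb)=51 > Z(Sn)=50, so Sb⁵⁺ should be the smaller of the two. That makes Sb⁵⁺ the one sitting a position late relative to where it belongs.

Sb⁵⁺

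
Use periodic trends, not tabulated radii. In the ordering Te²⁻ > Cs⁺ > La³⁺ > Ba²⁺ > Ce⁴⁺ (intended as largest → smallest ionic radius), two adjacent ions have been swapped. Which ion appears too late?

Ba²⁺

The pair La³⁺, Ba²⁺ is the wrong way round — they are isoelectronic (54 e⁻) and La has more protons than Ba (57 vs 56), making La³⁺ smaller. All other adjacent pairs agree with periodic trends, so Ba²⁺ is the misplaced ion.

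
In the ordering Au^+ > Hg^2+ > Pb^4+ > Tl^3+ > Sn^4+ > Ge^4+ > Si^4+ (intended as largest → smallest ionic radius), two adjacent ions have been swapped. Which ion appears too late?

Tl^3+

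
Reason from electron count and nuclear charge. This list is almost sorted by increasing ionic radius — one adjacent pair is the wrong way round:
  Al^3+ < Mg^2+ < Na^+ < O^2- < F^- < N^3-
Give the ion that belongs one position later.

O^2-

Compare adjacent ions: F^- and O^2- share 10 electrons; the higher nuclear charge on F (Z=9) contracts it more, so F^- < O^2- — yet in this increasing list O^2- sits before F^-. Nothing else is reversed, so O^2- should move one place to the right.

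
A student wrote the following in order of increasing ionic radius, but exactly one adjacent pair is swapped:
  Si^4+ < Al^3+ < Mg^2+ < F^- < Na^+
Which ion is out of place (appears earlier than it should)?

Check each adjacent pair. F^- and Na^+ are reversed: they are isoelectronic (10 e⁻) and Na has more protons than F (11 vs 9), making Na^+ smaller. No other neighbouring pair contradicts the periodic trends, so F^- is the ion listed too early.

F^-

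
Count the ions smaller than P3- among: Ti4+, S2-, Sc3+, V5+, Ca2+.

Each ion has 18 electrons. The ranking follows nuclear charge in reverse — greater Z gives a smaller radius. V5+ (Z=23), Ti4+ (Z=22), Sc3+ (Z=21), Ca2+ (Z=20), S2- (Z=16), P3- (Z=15).
Relative to P3-, the ions that are smaller are V5+, Ti4+, Sc3+, Ca2+, S2-. So 5 are smaller.

5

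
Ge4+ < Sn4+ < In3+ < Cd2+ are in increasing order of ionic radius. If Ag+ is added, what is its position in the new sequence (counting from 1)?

5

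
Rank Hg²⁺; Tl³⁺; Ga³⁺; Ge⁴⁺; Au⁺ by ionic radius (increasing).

Electron counts and nuclear charges: Ge⁴⁺ (Z=32, 28 e⁻), Ga³⁺ (Z=31, 28 e⁻), Tl³⁺ (Z=81, 78 e⁻), Hg²⁺ (Z=80, 78 e⁻), Au⁺ (Z=79, 78 e⁻). Ge⁴⁺ < Ga³⁺ (isoelectronic, higher Z=32 is smaller); Ga³⁺ < Tl³⁺ (same group, 2 shells fewer); Tl³⁺ < Hg²⁺ (isoelectronic, higher Z=81 is smaller); Hg²⁺ < Au⁺ (both 78 e⁻, Z=80>79).

Ge⁴⁺ < Ga³⁺ < Tl³⁺ < Hg²⁺ < Au⁺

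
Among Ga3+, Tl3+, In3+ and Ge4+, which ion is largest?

Tl3+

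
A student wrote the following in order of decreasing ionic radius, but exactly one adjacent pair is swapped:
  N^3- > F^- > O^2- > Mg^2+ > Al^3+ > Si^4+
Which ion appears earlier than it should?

Scanning neighbour by neighbour, only F^-/O^2- violates a trend: F^- and O^2- share 10 electrons; the higher nuclear charge on F (Z=9) contracts it more, so F^- < O^2-. That makes F^- the one sitting a position early relative to where it belongs.

F^-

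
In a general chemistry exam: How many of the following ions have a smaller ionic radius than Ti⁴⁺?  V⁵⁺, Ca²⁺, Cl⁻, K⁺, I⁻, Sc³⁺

1

Tabulating Z and e⁻: V⁵⁺ has 18 e⁻ (Z=23), Ti⁴⁺ has 18 e⁻ (Z=22), Sc³⁺ has 18 e⁻ (Z=21), Ca²⁺ has 18 e⁻ (Z=20), K⁺ has 18 e⁻ (Z=19), Cl⁻ has 18 e⁻ (Z=17), I⁻ has 54 e⁻ (Z=53). V⁵⁺ < Ti⁴⁺ (isoelectronic, higher Z=23 is smaller); Ti⁴⁺ < Sc³⁺ (isoelectronic, higher Z=22 is smaller); Sc³⁺ < Ca²⁺ (both 18 e⁻, Z=21>20); Ca²⁺ < K⁺ (both 18 e⁻, Z=20>19); K⁺ < Cl⁻ (both 18 e⁻, Z=19>17); Cl⁻ < I⁻ (same group, period 3 vs 5).
Relative to Ti⁴⁺, the ions that are smaller are V⁵⁺. That's 1.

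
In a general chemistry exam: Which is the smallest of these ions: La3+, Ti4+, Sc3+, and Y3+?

Ti4+

Electron counts and nuclear charges: Ti4+ has 18 e⁻ (Z=22), Sc3+ has 18 e⁻ (Z=21), Y3+ has 36 e⁻ (Z=39), La3+ has 54 e⁻ (Z=57). Ti4+ < Sc3+ (isoelectronic, higher Z=22 is smaller); Sc3+ < Y3+ (same group, 1 shell fewer); Y3+ < La3+ (same group, period 5 vs 6).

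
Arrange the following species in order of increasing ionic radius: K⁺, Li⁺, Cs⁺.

Li⁺ < K⁺ < Cs⁺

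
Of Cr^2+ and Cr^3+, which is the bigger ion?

Same element, different charge: the more highly charged cation has fewer electrons and a greater effective nuclear charge per electron, making Cr^3+ the smallest.

Cr^2+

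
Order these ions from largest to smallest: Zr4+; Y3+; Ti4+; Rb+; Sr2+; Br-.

Tabulating Z and e⁻: Ti4+ (Z=22, 18 e⁻), Zr4+ (Z=40, 36 e⁻), Y3+ (Z=39, 36 e⁻), Sr2+ (Z=38, 36 e⁻), Rb+ (Z=37, 36 e⁻), Br- (Z=35, 36 e⁻). Ti4+ < Zr4+ (same group, 1 shell fewer); Zr4+ < Y3+ (isoelectronic, higher Z=40 is smaller); Y3+ < Sr2+ (isoelectronic, higher Z=39 is smaller); Sr2+ < Rb+ (both 36 e⁻, Z=38>37); Rb+ < Br- (isoelectronic, higher Z=37 is smaller).

Br- > Rb+ > Sr2+ > Y3+ > Zr4+ > Ti4+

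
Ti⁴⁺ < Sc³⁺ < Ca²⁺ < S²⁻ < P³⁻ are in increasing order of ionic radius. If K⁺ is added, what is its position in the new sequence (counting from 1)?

Isoelectronic series (18 e⁻ each). Size is set by nuclear charge: more protons means a smaller ion. Ti⁴⁺ (Z=22), Sc³⁺ (Z=21), Ca²⁺ (Z=20), K⁺ (Z=19), S²⁻ (Z=16), P³⁻ (Z=15).
Putting K⁺ in gives Ti⁴⁺ < Sc³⁺ < Ca²⁺ < K⁺ < S²⁻ < P³⁻; it lands at slot 4.

4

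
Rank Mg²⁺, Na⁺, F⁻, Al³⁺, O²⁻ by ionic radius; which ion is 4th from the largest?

These species are isoelectronic with 10 electrons. The only difference is the number of protons: Al³⁺ (Z=13), Mg²⁺ (Z=12), Na⁺ (Z=11), F⁻ (Z=9), O²⁻ (Z=8). The strongest nuclear pull (Al³⁺) gives the smallest ion.
So the order is Al³⁺ < Mg²⁺ < Na⁺ < F⁻ < O²⁻; the 4th-largest ion is Mg²⁺.

Mg²⁺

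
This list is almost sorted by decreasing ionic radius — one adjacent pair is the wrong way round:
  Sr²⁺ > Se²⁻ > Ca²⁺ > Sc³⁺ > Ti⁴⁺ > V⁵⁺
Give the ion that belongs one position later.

Check each adjacent pair. Sr²⁺ and Se²⁻ are reversed: both have 36 electrons but Z(Sr)=38 > Z(Se)=34, so Sr²⁺ should be the smaller of the two. No other neighbouring pair contradicts the periodic trends, so Sr²⁺ is the ion listed too early.

Sr²⁺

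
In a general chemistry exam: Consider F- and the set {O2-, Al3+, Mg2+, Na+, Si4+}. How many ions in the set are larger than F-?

1

These species are isoelectronic with 10 electrons. The only difference is the number of protons: Si4+ (Z=14), Al3+ (Z=13), Mg2+ (Z=12), Na+ (Z=11), F- (Z=9), O2- (Z=8). The strongest nuclear pull (Si4+) gives the smallest ion.
Ordering all of them (including F-) by radius gives Si4+ < Al3+ < Mg2+ < Na+ < F- < O2-. That's 1.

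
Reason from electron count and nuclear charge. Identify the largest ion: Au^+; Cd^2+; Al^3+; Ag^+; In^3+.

Electron counts and nuclear charges: Al^3+ has 10 e⁻ (Z=13), In^3+ has 46 e⁻ (Z=49), Cd^2+ has 46 e⁻ (Z=48), Ag^+ has 46 e⁻ (Z=47), Au^+ has 78 e⁻ (Z=79). Al^3+ < In^3+ (same group, 2 shells fewer); In^3+ < Cd^2+ (both 46 e⁻, Z=49>48); Cd^2+ < Ag^+ (both 46 e⁻, Z=48>47); Ag^+ < Au^+ (same group, 1 shell fewer).

Au^+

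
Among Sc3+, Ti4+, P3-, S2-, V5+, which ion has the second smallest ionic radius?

These species are isoelectronic with 18 electrons. The only difference is the number of protons: V5+ (Z=23), Ti4+ (Z=22), Sc3+ (Z=21), S2- (Z=16), P3- (Z=15). The strongest nuclear pull (V5+) gives the smallest ion.
That gives V5+ < Ti4+ < Sc3+ < S2- < P3-. From the smallest end, number 2 is Ti4+.

Ti4+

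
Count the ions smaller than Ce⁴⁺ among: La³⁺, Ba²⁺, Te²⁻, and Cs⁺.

Isoelectronic series (54 e⁻ each). Size is set by nuclear charge: more protons means a smaller ion. Ce⁴⁺ (Z=58), La³⁺ (Z=57), Ba²⁺ (Z=56), Cs⁺ (Z=55), Te²⁻ (Z=52).
Relative to Ce⁴⁺, the ions that are smaller are none. So 0 are smaller.

0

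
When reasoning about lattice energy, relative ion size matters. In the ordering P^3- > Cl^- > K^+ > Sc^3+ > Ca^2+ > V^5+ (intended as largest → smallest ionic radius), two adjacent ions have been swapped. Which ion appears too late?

Ca^2+

Scanning neighbour by neighbour, only Sc^3+/Ca^2+ violates a trend: Sc^3+ and Ca^2+ share 18 electrons; the higher nuclear charge on Sc (Z=21) contracts it more, so Sc^3+ < Ca^2+. That makes Ca^2+ the one sitting a position late relative to where it belongs.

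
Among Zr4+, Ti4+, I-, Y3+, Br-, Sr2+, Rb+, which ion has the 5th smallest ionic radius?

First list Z and electron count for each: Ti4+: 18 e⁻, Z=22, Zr4+: 36 e⁻, Z=40, Y3+: 36 e⁻, Z=39, Sr2+: 36 e⁻, Z=38, Rb+: 36 e⁻, Z=37, Br-: 36 e⁻, Z=35, I-: 54 e⁻, Z=53. Ti4+ < Zr4+ (same group, period 4 vs 5); Zr4+ < Y3+ (isoelectronic, higher Z=40 is smaller); Y3+ < Sr2+ (both 36 e⁻, Z=39>38); Sr2+ < Rb+ (isoelectronic, higher Z=38 is smaller); Rb+ < Br- (isoelectronic, higher Z=37 is smaller); Br- < I- (same group, period 4 vs 5).
Ordering: Ti4+ < Zr4+ < Y3+ < Sr2+ < Rb+ < Br- < I-. The 5th smallest is Rb+.

Rb+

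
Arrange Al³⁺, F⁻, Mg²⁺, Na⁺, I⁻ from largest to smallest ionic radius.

I⁻ > F⁻ > Na⁺ > Mg²⁺ > Al³⁺

Tabulating Z and e⁻: Al³⁺: 10 e⁻, Z=13, Mg²⁺: 10 e⁻, Z=12, Na⁺: 10 e⁻, Z=11, F⁻: 10 e⁻, Z=9, I⁻: 54 e⁻, Z=53. Al³⁺ < Mg²⁺ (isoelectronic, higher Z=13 is smaller); Mg²⁺ < Na⁺ (isoelectronic, higher Z=12 is smaller); Na⁺ < F⁻ (isoelectronic, higher Z=11 is smaller); F⁻ < I⁻ (same group, period 2 vs 5).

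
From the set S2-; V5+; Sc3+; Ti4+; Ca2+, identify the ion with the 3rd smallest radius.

Sc3+

Isoelectronic series (18 e⁻ each). Size is set by nuclear charge: more protons means a smaller ion. V5+ (Z=23), Ti4+ (Z=22), Sc3+ (Z=21), Ca2+ (Z=20), S2- (Z=16).
Full ascending order: V5+ < Ti4+ < Sc3+ < Ca2+ < S2-. Counting from the smallest, position 3 is Sc3+.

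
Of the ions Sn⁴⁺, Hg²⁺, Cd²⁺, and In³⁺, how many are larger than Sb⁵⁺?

4

First list Z and electron count for each: Sb⁵⁺: 46 e⁻, Z=51, Sn⁴⁺: 46 e⁻, Z=50, In³⁺: 46 e⁻, Z=49, Cd²⁺: 46 e⁻, Z=48, Hg²⁺: 78 e⁻, Z=80. Sb⁵⁺ < Sn⁴⁺ (both 46 e⁻, Z=51>50); Sn⁴⁺ < In³⁺ (both 46 e⁻, Z=50>49); In³⁺ < Cd²⁺ (both 46 e⁻, Z=49>48); Cd²⁺ < Hg²⁺ (same group, 1 shell fewer).
Ordering all of them (including Sb⁵⁺) by radius gives Sb⁵⁺ < Sn⁴⁺ < In³⁺ < Cd²⁺ < Hg²⁺. So 4 are larger.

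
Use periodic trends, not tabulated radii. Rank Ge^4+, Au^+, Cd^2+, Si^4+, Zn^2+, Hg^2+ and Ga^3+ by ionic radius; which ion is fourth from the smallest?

Zn^2+

Si^4+ has 10 e⁻ (Z=14), Ge^4+ has 28 e⁻ (Z=32), Ga^3+ has 28 e⁻ (Z=31), Zn^2+ has 28 e⁻ (Z=30), Cd^2+ has 46 e⁻ (Z=48), Hg^2+ has 78 e⁻ (Z=80), Au^+ has 78 e⁻ (Z=79). Si^4+ < Ge^4+ (same group, 1 shell fewer); Ge^4+ < Ga^3+ (both 28 e⁻, Z=32>31); Ga^3+ < Zn^2+ (both 28 e⁻, Z=31>30); Zn^2+ < Cd^2+ (same group, period 4 vs 5); Cd^2+ < Hg^2+ (same group, period 5 vs 6); Hg^2+ < Au^+ (isoelectronic, higher Z=80 is smaller).
Ordering: Si^4+ < Ge^4+ < Ga^3+ < Zn^2+ < Cd^2+ < Hg^2+ < Au^+. The fourth smallest is Zn^2+.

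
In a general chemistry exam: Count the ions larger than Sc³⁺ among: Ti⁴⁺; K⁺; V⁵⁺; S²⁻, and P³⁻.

3

All of these have 18 electrons (isoelectronic). With the same electron cloud, the ion with the most protons pulls it in tightest. Nuclear charges: V⁵⁺ (Z=23), Ti⁴⁺ (Z=22), Sc³⁺ (Z=21), K⁺ (Z=19), S²⁻ (Z=16), P³⁻ (Z=15). Highest Z is smallest.
Ordering all of them (including Sc³⁺) by radius gives V⁵⁺ < Ti⁴⁺ < Sc³⁺ < K⁺ < S²⁻ < P³⁻. So 3 are larger.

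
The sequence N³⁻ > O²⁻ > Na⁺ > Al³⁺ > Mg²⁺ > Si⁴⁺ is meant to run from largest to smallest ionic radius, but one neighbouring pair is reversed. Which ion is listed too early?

Compare adjacent ions: Al³⁺ and Mg²⁺ share 10 electrons; the higher nuclear charge on Al (Z=13) contracts it more, so Al³⁺ < Mg²⁺ — yet in this decreasing list Al³⁺ sits before Mg²⁺. Nothing else is reversed, so Al³⁺ should move one place to the right.

Al³⁺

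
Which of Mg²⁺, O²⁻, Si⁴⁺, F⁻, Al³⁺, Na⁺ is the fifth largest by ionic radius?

Al³⁺

Isoelectronic series (10 e⁻ each). Size is set by nuclear charge: more protons means a smaller ion. Si⁴⁺ (Z=14), Al³⁺ (Z=13), Mg²⁺ (Z=12), Na⁺ (Z=11), F⁻ (Z=9), O²⁻ (Z=8).
Ordering: Si⁴⁺ < Al³⁺ < Mg²⁺ < Na⁺ < F⁻ < O²⁻. The fifth largest is Al³⁺.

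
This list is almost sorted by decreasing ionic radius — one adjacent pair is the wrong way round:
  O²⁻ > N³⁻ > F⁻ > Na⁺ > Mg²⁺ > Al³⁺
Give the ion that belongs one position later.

O²⁻

The pair O²⁻, N³⁻ is the wrong way round — O²⁻ and N³⁻ share 10 electrons; the higher nuclear charge on O (Z=8) contracts it more, so O²⁻ < N³⁻. All other adjacent pairs agree with periodic trends, so O²⁻ is the misplaced ion.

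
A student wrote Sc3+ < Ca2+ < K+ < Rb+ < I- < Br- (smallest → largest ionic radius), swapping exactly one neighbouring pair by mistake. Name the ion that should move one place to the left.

Scanning neighbour by neighbour, only I-/Br- violates a trend: both in group 17 with the same charge; Br- (period 4) has the smaller radius. That makes Br- the one sitting a position late relative to where it belongs.

Br-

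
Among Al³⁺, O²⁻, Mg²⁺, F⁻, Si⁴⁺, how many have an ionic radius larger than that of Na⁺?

2

These species are isoelectronic with 10 electrons. The only difference is the number of protons: Si⁴⁺ (Z=14), Al³⁺ (Z=13), Mg²⁺ (Z=12), Na⁺ (Z=11), F⁻ (Z=9), O²⁻ (Z=8). The strongest nuclear pull (Si⁴⁺) gives the smallest ion.
Overall: Si⁴⁺ < Al³⁺ < Mg²⁺ < Na⁺ < F⁻ < O²⁻. Na⁺ has 3 below it and 2 above. So 2 are larger.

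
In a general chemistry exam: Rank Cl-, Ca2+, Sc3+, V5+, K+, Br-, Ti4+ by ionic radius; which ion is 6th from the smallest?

Tabulating Z and e⁻: V5+ has 18 e⁻ (Z=23), Ti4+ has 18 e⁻ (Z=22), Sc3+ has 18 e⁻ (Z=21), Ca2+ has 18 e⁻ (Z=20), K+ has 18 e⁻ (Z=19), Cl- has 18 e⁻ (Z=17), Br- has 36 e⁻ (Z=35). V5+ < Ti4+ (both 18 e⁻, Z=23>22); Ti4+ < Sc3+ (isoelectronic, higher Z=22 is smaller); Sc3+ < Ca2+ (both 18 e⁻, Z=21>20); Ca2+ < K+ (both 18 e⁻, Z=20>19); K+ < Cl- (isoelectronic, higher Z=19 is smaller); Cl- < Br- (same group, period 3 vs 4).
So the order is V5+ < Ti4+ < Sc3+ < Ca2+ < K+ < Cl- < Br-; the 6th-smallest ion is Cl-.

Cl-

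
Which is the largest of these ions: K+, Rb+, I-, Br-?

Work out protons and electrons: K+: 18 e⁻, Z=19, Rb+: 36 e⁻, Z=37, Br-: 36 e⁻, Z=35, I-: 54 e⁻, Z=53. K+ < Rb+ (same group, period 4 vs 5); Rb+ < Br- (isoelectronic, higher Z=37 is smaller); Br- < I- (same group, period 4 vs 5).

I-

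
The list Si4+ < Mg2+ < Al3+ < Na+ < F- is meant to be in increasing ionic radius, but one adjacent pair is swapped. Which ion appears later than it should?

Al3+

The pair Mg2+, Al3+ is the wrong way round — they are isoelectronic (10 e⁻) and Al has more protons than Mg (13 vs 12), making Al3+ smaller. All other adjacent pairs agree with periodic trends, so Al3+ is the misplaced ion.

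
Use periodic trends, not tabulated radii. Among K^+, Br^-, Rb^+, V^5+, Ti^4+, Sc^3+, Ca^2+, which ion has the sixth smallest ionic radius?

First list Z and electron count for each: V^5+: 18 e⁻, Z=23, Ti^4+: 18 e⁻, Z=22, Sc^3+: 18 e⁻, Z=21, Ca^2+: 18 e⁻, Z=20, K^+: 18 e⁻, Z=19, Rb^+: 36 e⁻, Z=37, Br^-: 36 e⁻, Z=35. V^5+ < Ti^4+ (both 18 e⁻, Z=23>22); Ti^4+ < Sc^3+ (isoelectronic, higher Z=22 is smaller); Sc^3+ < Ca^2+ (both 18 e⁻, Z=21>20); Ca^2+ < K^+ (isoelectronic, higher Z=20 is smaller); K^+ < Rb^+ (same group, period 4 vs 5); Rb^+ < Br^- (both 36 e⁻, Z=37>35).
Ordering: V^5+ < Ti^4+ < Sc^3+ < Ca^2+ < K^+ < Rb^+ < Br^-. The sixth smallest is Rb^+.

Rb^+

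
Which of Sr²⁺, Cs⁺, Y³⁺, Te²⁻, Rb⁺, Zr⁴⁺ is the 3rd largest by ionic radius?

Rb⁺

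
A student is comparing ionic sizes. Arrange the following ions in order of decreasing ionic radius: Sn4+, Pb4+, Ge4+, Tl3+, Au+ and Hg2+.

Au+ > Hg2+ > Tl3+ > Pb4+ > Sn4+ > Ge4+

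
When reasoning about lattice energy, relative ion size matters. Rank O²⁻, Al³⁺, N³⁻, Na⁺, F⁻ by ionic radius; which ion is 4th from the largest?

Na⁺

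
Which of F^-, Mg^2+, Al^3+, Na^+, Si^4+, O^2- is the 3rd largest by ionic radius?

Na^+

Isoelectronic series (10 e⁻ each). Size is set by nuclear charge: more protons means a smaller ion. Si^4+ (Z=14), Al^3+ (Z=13), Mg^2+ (Z=12), Na^+ (Z=11), F^- (Z=9), O^2- (Z=8).
Full ascending order: Si^4+ < Al^3+ < Mg^2+ < Na^+ < F^- < O^2-. Counting from the largest, position 3 is Na^+.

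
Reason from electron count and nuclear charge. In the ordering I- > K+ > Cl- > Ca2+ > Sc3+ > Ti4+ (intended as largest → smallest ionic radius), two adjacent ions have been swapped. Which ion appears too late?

Check each adjacent pair. K+ and Cl- are reversed: K+ and Cl- share 18 electrons; the higher nuclear charge on K (Z=19) contracts it more, so K+ < Cl-. No other neighbouring pair contradicts the periodic trends, so Cl- is the ion listed too late.

Cl-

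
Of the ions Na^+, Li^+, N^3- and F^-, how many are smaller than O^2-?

3

First list Z and electron count for each: Li^+ has 2 e⁻ (Z=3), Na^+ has 10 e⁻ (Z=11), F^- has 10 e⁻ (Z=9), O^2- has 10 e⁻ (Z=8), N^3- has 10 e⁻ (Z=7). Li^+ < Na^+ (same group, 1 shell fewer); Na^+ < F^- (isoelectronic, higher Z=11 is smaller); F^- < O^2- (isoelectronic, higher Z=9 is smaller); O^2- < N^3- (isoelectronic, higher Z=8 is smaller).
Overall: Li^+ < Na^+ < F^- < O^2- < N^3-. O^2- has 3 below it and 1 above. So 3 are smaller.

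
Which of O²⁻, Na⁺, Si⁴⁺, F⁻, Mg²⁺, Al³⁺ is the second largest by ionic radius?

F⁻

All of these have 10 electrons (isoelectronic). With the same electron cloud, the ion with the most protons pulls it in tightest. Nuclear charges: Si⁴⁺ (Z=14), Al³⁺ (Z=13), Mg²⁺ (Z=12), Na⁺ (Z=11), F⁻ (Z=9), O²⁻ (Z=8). Highest Z is smallest.
That gives Si⁴⁺ < Al³⁺ < Mg²⁺ < Na⁺ < F⁻ < O²⁻. From the largest end, number 2 is F⁻.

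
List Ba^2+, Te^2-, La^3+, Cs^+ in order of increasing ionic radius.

Isoelectronic series (54 e⁻ each). Size is set by nuclear charge: more protons means a smaller ion. La^3+ (Z=57), Ba^2+ (Z=56), Cs^+ (Z=55), Te^2- (Z=52).

La^3+ < Ba^2+ < Cs^+ < Te^2-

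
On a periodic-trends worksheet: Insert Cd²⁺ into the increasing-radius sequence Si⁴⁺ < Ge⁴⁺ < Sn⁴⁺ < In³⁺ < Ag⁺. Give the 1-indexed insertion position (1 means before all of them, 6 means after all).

5

Tabulating Z and e⁻: Si⁴⁺ has 10 e⁻ (Z=14), Ge⁴⁺ has 28 e⁻ (Z=32), Sn⁴⁺ has 46 e⁻ (Z=50), In³⁺ has 46 e⁻ (Z=49), Cd²⁺ has 46 e⁻ (Z=48), Ag⁺ has 46 e⁻ (Z=47). Si⁴⁺ < Ge⁴⁺ (same group, period 3 vs 4); Ge⁴⁺ < Sn⁴⁺ (same group, 1 shell fewer); Sn⁴⁺ < In³⁺ (both 46 e⁻, Z=50>49); In³⁺ < Cd²⁺ (isoelectronic, higher Z=49 is smaller); Cd²⁺ < Ag⁺ (isoelectronic, higher Z=48 is smaller).
With Cd²⁺ included the full order is Si⁴⁺ < Ge⁴⁺ < Sn⁴⁺ < In³⁺ < Cd²⁺ < Ag⁺, so it takes position 5.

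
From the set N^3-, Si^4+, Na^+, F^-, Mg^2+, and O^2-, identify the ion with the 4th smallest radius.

F^-

All of these have 10 electrons (isoelectronic). With the same electron cloud, the ion with the most protons pulls it in tightest. Nuclear charges: Si^4+ (Z=14), Mg^2+ (Z=12), Na^+ (Z=11), F^- (Z=9), O^2- (Z=8), N^3- (Z=7). Highest Z is smallest.
Full ascending order: Si^4+ < Mg^2+ < Na^+ < F^- < O^2- < N^3-. Counting from the smallest, position 4 is F^-.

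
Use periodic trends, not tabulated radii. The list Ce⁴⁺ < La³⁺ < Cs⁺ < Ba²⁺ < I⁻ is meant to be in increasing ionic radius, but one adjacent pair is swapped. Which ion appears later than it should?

Ba²⁺

The pair Cs⁺, Ba²⁺ is the wrong way round — they are isoelectronic (54 e⁻) and Ba has more protons than Cs (56 vs 55), making Ba²⁺ smaller. All other adjacent pairs agree with periodic trends, so Ba²⁺ is the misplaced ion.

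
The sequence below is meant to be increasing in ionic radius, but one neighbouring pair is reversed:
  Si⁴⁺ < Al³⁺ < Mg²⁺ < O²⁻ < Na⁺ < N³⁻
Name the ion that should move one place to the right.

The pair O²⁻, Na⁺ is the wrong way round — Na⁺ and O²⁻ share 10 electrons; the higher nuclear charge on Na (Z=11) contracts it more, so Na⁺ < O²⁻. All other adjacent pairs agree with periodic trends, so O²⁻ is the misplaced ion.

O²⁻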